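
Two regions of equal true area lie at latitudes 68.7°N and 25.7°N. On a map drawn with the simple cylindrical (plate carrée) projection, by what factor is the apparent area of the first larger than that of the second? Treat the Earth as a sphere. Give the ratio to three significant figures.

Plate carrée maps x = Rλ, y = Rφ. The meridian scale is h = 1 and the parallel scale is k = 1/cos φ = sec φ.
Areal scale at 68.7°: h·k = 1.000 × 2.753 = 2.753.
Areal scale at 25.7°: h·k = 1.000 × 1.110 = 1.110.
Ratio = 2.753/1.110 ≈ 2.48.

2.48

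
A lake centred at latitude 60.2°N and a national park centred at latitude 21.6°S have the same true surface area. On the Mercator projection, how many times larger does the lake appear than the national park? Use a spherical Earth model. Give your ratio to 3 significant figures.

3.50

On Mercator, area is exaggerated by sec²φ = 1/cos²φ.
At 60.2°: sec²(60.2°) = 1/0.4970² = 4.049.
At 21.6°: sec²(21.6°) = 1/0.9298² = 1.157.
Ratio = 4.049/1.157 = cos²(21.6°)/cos²(60.2°) ≈ 3.50.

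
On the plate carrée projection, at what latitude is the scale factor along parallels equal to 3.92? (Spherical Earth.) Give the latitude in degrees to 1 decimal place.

Plate carrée: h = 1, k = sec φ along parallels.
sec φ = 3.92  ⇒  cos φ = 0.2551  ⇒  φ ≈ 75.2°.

75.2°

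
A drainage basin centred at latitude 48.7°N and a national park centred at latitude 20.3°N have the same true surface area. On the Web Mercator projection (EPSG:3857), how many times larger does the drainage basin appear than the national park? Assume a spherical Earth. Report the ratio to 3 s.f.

Mercator is conformal with k = sec φ, so areal scale = k² = sec²φ.
At 48.7°: sec²(48.7°) = 1/0.6600² = 2.296.
At 20.3°: sec²(20.3°) = 1/0.9379² = 1.137.
Ratio = 2.296/1.137 = cos²(20.3°)/cos²(48.7°) ≈ 2.02.

2.02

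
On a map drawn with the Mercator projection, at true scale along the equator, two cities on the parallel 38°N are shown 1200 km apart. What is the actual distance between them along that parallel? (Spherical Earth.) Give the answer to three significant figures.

For Mercator, h = k = sec φ (a conformal cylindrical projection has a single point scale, 1/cos φ).
Along the parallel at 38°, map distances are exaggerated by k = sec 38° = 1.269.
True distance = 1200 / 1.269 = 1200 × cos 38° ≈ 946 km.

946 km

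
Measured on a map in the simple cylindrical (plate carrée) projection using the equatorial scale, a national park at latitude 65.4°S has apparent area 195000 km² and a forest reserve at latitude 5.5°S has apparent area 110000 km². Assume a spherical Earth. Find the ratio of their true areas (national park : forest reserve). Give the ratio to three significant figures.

0.741

Plate carrée has h = 1 and k = sec φ, giving areal scale sec φ; true area = (apparent area) · cos φ.
True area of national park: 195000 × cos(65.4°) = 195000 × 0.4163 = 81170 km².
True area of forest reserve: 110000 × cos(5.5°) = 110000 × 0.9954 = 109500 km².
Ratio = 81170 / 109500 ≈ 0.741.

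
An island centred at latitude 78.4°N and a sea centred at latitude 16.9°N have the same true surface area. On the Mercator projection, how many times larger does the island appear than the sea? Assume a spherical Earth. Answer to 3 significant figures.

22.6

Mercator is conformal with k = sec φ, so areal scale = k² = sec²φ.
At 78.4°: sec²(78.4°) = 1/0.2011² = 24.73.
At 16.9°: sec²(16.9°) = 1/0.9568² = 1.092.
Ratio = 24.73/1.092 = cos²(16.9°)/cos²(78.4°) ≈ 22.6.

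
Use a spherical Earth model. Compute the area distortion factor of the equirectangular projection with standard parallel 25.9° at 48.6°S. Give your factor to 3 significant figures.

1.36

With standard parallel φ₀ = 25.9°, the equirectangular projection gives x = Rλ cos φ₀, y = Rφ, so h = 1 and k = cos 25.9° / cos φ.
Areal scale = h·k = 1 × cos φ₀ / cos φ; at 48.6°, h = 1.000, k = 1.360, so h·k = 1.360.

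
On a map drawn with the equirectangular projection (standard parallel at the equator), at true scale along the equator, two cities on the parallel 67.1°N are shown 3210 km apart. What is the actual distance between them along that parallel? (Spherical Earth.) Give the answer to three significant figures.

1250 km

For the equirectangular projection with φ₀ = 0 (plate carrée), h = 1 along meridians and k = sec φ along parallels.
Along the parallel at 67.1°, map distances are exaggerated by k = sec 67.1° = 2.570.
True distance = 3210 / 2.570 = 3210 × cos 67.1° ≈ 1250 km.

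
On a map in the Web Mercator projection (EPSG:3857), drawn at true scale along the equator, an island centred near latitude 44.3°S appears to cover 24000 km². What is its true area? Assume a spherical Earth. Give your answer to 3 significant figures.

12300 km²

For Mercator, h = k = sec φ (a conformal cylindrical projection has a single point scale, 1/cos φ).
Areal scale = k² = sec²φ = 1/cos²(44.3°) = 1/0.7157² = 1.952.
True area = apparent / (areal scale) = 24000 / 1.952 ≈ 12300 km².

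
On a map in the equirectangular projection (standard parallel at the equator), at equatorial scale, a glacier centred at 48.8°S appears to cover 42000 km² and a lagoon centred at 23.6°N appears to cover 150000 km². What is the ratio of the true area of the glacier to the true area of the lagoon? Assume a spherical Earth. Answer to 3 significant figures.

0.201

On the plate carrée, areal scale = h·k = 1 × sec φ, so true area = apparent × cos φ.
True area of glacier: 42000 × cos(48.8°) = 42000 × 0.6587 = 27660 km².
True area of lagoon: 150000 × cos(23.6°) = 150000 × 0.9164 = 137500 km².
Ratio = 27660 / 137500 ≈ 0.201.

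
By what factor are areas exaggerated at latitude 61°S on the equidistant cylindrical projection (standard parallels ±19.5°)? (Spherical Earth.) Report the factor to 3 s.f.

1.94

With standard parallel φ₀ = 19.5°, the equirectangular projection gives x = Rλ cos φ₀, y = Rφ, so h = 1 and k = cos 19.5° / cos φ.
Areal scale = h·k = 1 × cos φ₀ / cos φ; at 61°, h = 1.000, k = 1.944, so h·k = 1.944.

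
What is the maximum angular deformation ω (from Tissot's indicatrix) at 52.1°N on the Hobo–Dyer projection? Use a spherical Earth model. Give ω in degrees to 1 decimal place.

29.0°

The Hobo–Dyer projection is cylindrical equal-area with φ₀ = 37.5°. Cylindrical equal-area (φ₀ = 37.5°): h = cos φ / cos 37.5° along meridians, k = cos 37.5° / cos φ along parallels; h·k = 1.
At 52.1°: h = 0.7743, k = 1.292; principal scales a = 1.292, b = 0.7743.
sin(ω/2) = (a − b)/(a + b) = 0.5172/2.066 = 0.2504, so ω = 2 arcsin(0.2504) ≈ 29.0°.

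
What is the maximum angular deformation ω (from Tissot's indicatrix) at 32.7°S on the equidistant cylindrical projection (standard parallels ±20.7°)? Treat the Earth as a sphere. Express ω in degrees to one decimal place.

6.1°

In the equirectangular projection with standard parallel φ₀ = 20.7° (x = Rλ cos φ₀, y = Rφ), meridians are true-scale (h = 1) and the parallel scale is k = cos φ₀ / cos φ.
At 32.7°: h = 1.000, k = 1.112; principal scales a = 1.112, b = 1.000.
sin(ω/2) = (a − b)/(a + b) = 0.1116/2.112 = 0.05286, so ω = 2 arcsin(0.05286) ≈ 6.1°.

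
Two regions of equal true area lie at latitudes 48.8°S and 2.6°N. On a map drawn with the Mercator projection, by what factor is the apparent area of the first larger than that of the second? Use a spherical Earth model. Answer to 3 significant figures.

Mercator is conformal with k = sec φ, so areal scale = k² = sec²φ.
At 48.8°: sec²(48.8°) = 1/0.6587² = 2.305.
At 2.6°: sec²(2.6°) = 1/0.9990² = 1.002.
Ratio = 2.305/1.002 = cos²(2.6°)/cos²(48.8°) ≈ 2.30.

2.30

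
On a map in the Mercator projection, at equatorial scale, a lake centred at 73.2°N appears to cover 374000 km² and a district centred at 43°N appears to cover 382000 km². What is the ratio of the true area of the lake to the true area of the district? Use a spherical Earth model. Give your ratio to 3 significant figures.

0.153

Since Mercator area scale is 1/cos²φ, the true area equals the apparent area multiplied by cos²φ.
True area of lake: 374000 × cos²(73.2°) = 374000 × 0.08354 = 31240 km².
True area of district: 382000 × cos²(43°) = 382000 × 0.5349 = 204300 km².
Ratio = 31240 / 204300 ≈ 0.153.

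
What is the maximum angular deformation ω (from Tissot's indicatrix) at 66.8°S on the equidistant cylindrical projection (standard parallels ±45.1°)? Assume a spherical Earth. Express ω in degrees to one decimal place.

The equidistant cylindrical projection with φ₀ = 45.1° has h = 1 (meridians true) and k = cos φ₀ / cos φ along parallels.
At 66.8°: h = 1.000, k = 1.792; principal scales a = 1.792, b = 1.000.
sin(ω/2) = (a − b)/(a + b) = 0.7918/2.792 = 0.2836, so ω = 2 arcsin(0.2836) ≈ 33.0°.

33.0°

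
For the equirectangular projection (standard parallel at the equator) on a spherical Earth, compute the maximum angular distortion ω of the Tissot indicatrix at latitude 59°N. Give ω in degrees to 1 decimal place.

Plate carrée maps x = Rλ, y = Rφ. The meridian scale is h = 1 and the parallel scale is k = 1/cos φ = sec φ.
At 59°: h = 1.000, k = 1.942; principal scales a = 1.942, b = 1.000.
sin(ω/2) = (a − b)/(a + b) = 0.9416/2.942 = 0.3201, so ω = 2 arcsin(0.3201) ≈ 37.3°.

37.3°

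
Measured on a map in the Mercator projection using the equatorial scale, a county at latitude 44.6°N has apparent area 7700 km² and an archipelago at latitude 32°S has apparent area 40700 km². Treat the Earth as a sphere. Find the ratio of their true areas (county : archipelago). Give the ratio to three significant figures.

On Mercator the areal scale is sec²φ, so true area = apparent × cos²φ.
True area of county: 7700 × cos²(44.6°) = 7700 × 0.5070 = 3904 km².
True area of archipelago: 40700 × cos²(32°) = 40700 × 0.7192 = 29270 km².
Ratio = 3904 / 29270 ≈ 0.133.

0.133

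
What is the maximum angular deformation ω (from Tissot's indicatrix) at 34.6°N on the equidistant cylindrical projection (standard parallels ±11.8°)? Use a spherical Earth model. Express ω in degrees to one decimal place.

9.9°

With standard parallel φ₀ = 11.8°, the equirectangular projection gives x = Rλ cos φ₀, y = Rφ, so h = 1 and k = cos 11.8° / cos φ.
At 34.6°: h = 1.000, k = 1.189; principal scales a = 1.189, b = 1.000.
sin(ω/2) = (a − b)/(a + b) = 0.1892/2.189 = 0.08642, so ω = 2 arcsin(0.08642) ≈ 9.9°.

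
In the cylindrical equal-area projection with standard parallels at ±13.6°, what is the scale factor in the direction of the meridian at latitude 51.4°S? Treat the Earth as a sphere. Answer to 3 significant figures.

0.642

A cylindrical equal-area projection with standard parallel φ₀ has meridian scale h = cos φ / cos φ₀ and parallel scale k = cos φ₀ / cos φ (so areas are preserved, h·k = 1).
h = cos 51.4° / cos 13.6° = 0.6239/0.9720 = 0.6419.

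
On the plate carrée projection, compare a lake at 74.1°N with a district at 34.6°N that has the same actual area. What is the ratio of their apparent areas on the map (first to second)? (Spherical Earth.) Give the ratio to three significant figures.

3.00

Plate carrée maps x = Rλ, y = Rφ. The meridian scale is h = 1 and the parallel scale is k = 1/cos φ = sec φ.
Areal scale at 74.1°: h·k = 1.000 × 3.650 = 3.650.
Areal scale at 34.6°: h·k = 1.000 × 1.215 = 1.215.
Ratio = 3.650/1.215 ≈ 3.00.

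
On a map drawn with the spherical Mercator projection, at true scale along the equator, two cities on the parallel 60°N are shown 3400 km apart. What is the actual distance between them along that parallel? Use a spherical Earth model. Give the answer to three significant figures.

Mercator is conformal, so the point scale is isotropic: h = k = sec φ = 1/cos φ.
Along the parallel at 60°, map distances are exaggerated by k = sec 60° = 2.000.
True distance = 3400 / 2.000 = 3400 × cos 60° ≈ 1700 km.

1700 km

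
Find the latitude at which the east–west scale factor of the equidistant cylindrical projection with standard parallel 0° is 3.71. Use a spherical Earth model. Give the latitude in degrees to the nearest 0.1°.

Plate carrée: h = 1, k = sec φ along parallels.
sec φ = 3.71  ⇒  cos φ = 0.2695  ⇒  φ ≈ 74.4°.

74.4°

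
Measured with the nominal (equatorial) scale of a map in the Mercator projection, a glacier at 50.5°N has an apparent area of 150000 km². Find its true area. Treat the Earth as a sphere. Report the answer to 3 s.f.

60700 km²

For Mercator, h = k = sec φ (a conformal cylindrical projection has a single point scale, 1/cos φ).
Areal scale = k² = sec²φ = 1/cos²(50.5°) = 1/0.6361² = 2.472.
True area = apparent / (areal scale) = 150000 / 2.472 ≈ 60700 km².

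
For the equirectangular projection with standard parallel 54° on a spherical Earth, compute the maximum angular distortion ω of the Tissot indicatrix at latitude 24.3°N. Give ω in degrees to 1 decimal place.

In the equirectangular projection with standard parallel φ₀ = 54° (x = Rλ cos φ₀, y = Rφ), meridians are true-scale (h = 1) and the parallel scale is k = cos φ₀ / cos φ.
At 24.3°: h = 1.000, k = 0.6449; principal scales a = 1.000, b = 0.6449.
sin(ω/2) = (a − b)/(a + b) = 0.3551/1.645 = 0.2159, so ω = 2 arcsin(0.2159) ≈ 24.9°.

24.9°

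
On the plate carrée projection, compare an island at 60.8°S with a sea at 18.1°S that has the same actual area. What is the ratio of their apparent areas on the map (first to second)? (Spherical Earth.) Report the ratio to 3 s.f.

1.95

For the equirectangular projection with φ₀ = 0 (plate carrée), h = 1 along meridians and k = sec φ along parallels.
Areal scale at 60.8°: h·k = 1.000 × 2.050 = 2.050.
Areal scale at 18.1°: h·k = 1.000 × 1.052 = 1.052.
Ratio = 2.050/1.052 ≈ 1.95.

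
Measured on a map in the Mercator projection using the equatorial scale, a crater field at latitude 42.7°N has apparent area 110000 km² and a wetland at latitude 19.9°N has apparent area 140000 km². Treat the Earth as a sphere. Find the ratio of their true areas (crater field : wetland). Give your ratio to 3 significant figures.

Since Mercator area scale is 1/cos²φ, the true area equals the apparent area multiplied by cos²φ.
True area of crater field: 110000 × cos²(42.7°) = 110000 × 0.5401 = 59410 km².
True area of wetland: 140000 × cos²(19.9°) = 140000 × 0.8841 = 123800 km².
Ratio = 59410 / 123800 ≈ 0.480.

0.480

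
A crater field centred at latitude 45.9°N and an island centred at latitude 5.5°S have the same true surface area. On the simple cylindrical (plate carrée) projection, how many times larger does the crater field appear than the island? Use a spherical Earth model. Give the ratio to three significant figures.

1.43

In the plate carrée (x = Rλ, y = Rφ), meridians are true-scale (h = 1) and parallels are stretched by k = sec φ.
Areal scale at 45.9°: h·k = 1.000 × 1.437 = 1.437.
Areal scale at 5.5°: h·k = 1.000 × 1.005 = 1.005.
Ratio = 1.437/1.005 ≈ 1.43.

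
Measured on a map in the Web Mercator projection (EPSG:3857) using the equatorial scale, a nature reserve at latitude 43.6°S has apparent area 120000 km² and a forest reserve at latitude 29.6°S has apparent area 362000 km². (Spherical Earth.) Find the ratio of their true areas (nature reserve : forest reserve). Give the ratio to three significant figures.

0.230

On Mercator the areal scale is sec²φ, so true area = apparent × cos²φ.
True area of nature reserve: 120000 × cos²(43.6°) = 120000 × 0.5244 = 62930 km².
True area of forest reserve: 362000 × cos²(29.6°) = 362000 × 0.7560 = 273700 km².
Ratio = 62930 / 273700 ≈ 0.230.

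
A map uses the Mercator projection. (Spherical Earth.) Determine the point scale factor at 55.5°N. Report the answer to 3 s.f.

The Mercator projection is conformal; its linear scale factor is the same in every direction and equals sec φ = 1/cos φ.
k = 1/cos 55.5° = 1/0.5664 = 1.766.

1.77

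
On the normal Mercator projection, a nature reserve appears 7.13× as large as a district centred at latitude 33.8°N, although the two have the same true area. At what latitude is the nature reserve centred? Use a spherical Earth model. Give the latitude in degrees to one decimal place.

71.9°

For equal true areas on Mercator, apparent areas scale as sec²φ, so the ratio is cos²φ₂ / cos²φ₁.
cos²φ₂ / cos²φ₁ = 7.13  ⇒  cos φ₁ = cos 33.8° / √7.13 = 0.8310/2.670 = 0.3112.
φ₁ = arccos(0.3112) ≈ 71.9°.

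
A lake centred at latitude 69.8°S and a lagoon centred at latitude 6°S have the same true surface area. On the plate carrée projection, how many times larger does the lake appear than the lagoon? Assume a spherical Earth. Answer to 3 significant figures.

In the plate carrée (x = Rλ, y = Rφ), meridians are true-scale (h = 1) and parallels are stretched by k = sec φ.
Areal scale at 69.8°: h·k = 1.000 × 2.896 = 2.896.
Areal scale at 6°: h·k = 1.000 × 1.006 = 1.006.
Ratio = 2.896/1.006 ≈ 2.88.

2.88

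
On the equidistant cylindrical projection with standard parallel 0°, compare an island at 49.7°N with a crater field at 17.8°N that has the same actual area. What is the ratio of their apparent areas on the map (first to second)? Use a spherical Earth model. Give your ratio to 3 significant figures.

For the equirectangular projection with φ₀ = 0 (plate carrée), h = 1 along meridians and k = sec φ along parallels.
Areal scale at 49.7°: h·k = 1.000 × 1.546 = 1.546.
Areal scale at 17.8°: h·k = 1.000 × 1.050 = 1.050.
Ratio = 1.546/1.050 ≈ 1.47.

1.47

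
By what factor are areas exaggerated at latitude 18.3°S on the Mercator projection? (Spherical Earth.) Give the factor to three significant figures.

1.11

For Mercator, h = k = sec φ (a conformal cylindrical projection has a single point scale, 1/cos φ).
Areal scale = k² = sec²φ = 1/cos²(18.3°) = 1/0.9494² = 1.109.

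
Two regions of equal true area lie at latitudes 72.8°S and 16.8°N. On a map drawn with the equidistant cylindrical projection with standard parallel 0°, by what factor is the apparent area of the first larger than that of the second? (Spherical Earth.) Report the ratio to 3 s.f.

In the plate carrée (x = Rλ, y = Rφ), meridians are true-scale (h = 1) and parallels are stretched by k = sec φ.
Areal scale at 72.8°: h·k = 1.000 × 3.382 = 3.382.
Areal scale at 16.8°: h·k = 1.000 × 1.045 = 1.045.
Ratio = 3.382/1.045 ≈ 3.24.

3.24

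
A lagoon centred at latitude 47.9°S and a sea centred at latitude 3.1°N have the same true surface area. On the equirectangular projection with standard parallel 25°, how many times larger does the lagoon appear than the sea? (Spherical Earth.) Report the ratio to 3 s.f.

The equidistant cylindrical projection with φ₀ = 25° has h = 1 (meridians true) and k = cos φ₀ / cos φ along parallels.
Areal scale at 47.9°: h·k = 1.000 × 1.352 = 1.352.
Areal scale at 3.1°: h·k = 1.000 × 0.9076 = 0.9076.
Ratio = 1.352/0.9076 ≈ 1.49.

1.49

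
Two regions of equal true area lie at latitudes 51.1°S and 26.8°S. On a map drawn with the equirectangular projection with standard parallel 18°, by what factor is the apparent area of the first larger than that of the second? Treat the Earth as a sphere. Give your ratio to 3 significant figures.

1.42

In the equirectangular projection with standard parallel φ₀ = 18° (x = Rλ cos φ₀, y = Rφ), meridians are true-scale (h = 1) and the parallel scale is k = cos φ₀ / cos φ.
Areal scale at 51.1°: h·k = 1.000 × 1.515 = 1.515.
Areal scale at 26.8°: h·k = 1.000 × 1.066 = 1.066.
Ratio = 1.515/1.066 ≈ 1.42.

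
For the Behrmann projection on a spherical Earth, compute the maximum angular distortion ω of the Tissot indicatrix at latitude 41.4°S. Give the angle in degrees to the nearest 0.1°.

The Behrmann projection is cylindrical equal-area with φ₀ = 30°. Cylindrical equal-area (φ₀ = 30°): h = cos φ / cos 30° along meridians, k = cos 30° / cos φ along parallels; h·k = 1.
At 41.4°: h = 0.8662, k = 1.155; principal scales a = 1.155, b = 0.8662.
sin(ω/2) = (a − b)/(a + b) = 0.2884/2.021 = 0.1427, so ω = 2 arcsin(0.1427) ≈ 16.4°.

16.4°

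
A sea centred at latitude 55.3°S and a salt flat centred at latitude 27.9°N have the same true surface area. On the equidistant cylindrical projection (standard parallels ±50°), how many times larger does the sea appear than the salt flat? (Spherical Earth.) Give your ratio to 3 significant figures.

1.55

The equidistant cylindrical projection with φ₀ = 50° has h = 1 (meridians true) and k = cos φ₀ / cos φ along parallels.
Areal scale at 55.3°: h·k = 1.000 × 1.129 = 1.129.
Areal scale at 27.9°: h·k = 1.000 × 0.7273 = 0.7273.
Ratio = 1.129/0.7273 ≈ 1.55.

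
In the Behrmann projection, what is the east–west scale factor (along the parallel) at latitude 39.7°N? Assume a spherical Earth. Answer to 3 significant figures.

The Behrmann projection is cylindrical equal-area with φ₀ = 30°. Cylindrical equal-area (φ₀ = 30°): h = cos φ / cos 30° along meridians, k = cos 30° / cos φ along parallels; h·k = 1.
k = cos 30° / cos 39.7° = 0.8660/0.7694 = 1.126.

1.13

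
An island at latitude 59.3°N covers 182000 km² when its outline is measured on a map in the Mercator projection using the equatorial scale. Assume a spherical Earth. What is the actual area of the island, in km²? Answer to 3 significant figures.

47400 km²

For Mercator, h = k = sec φ (a conformal cylindrical projection has a single point scale, 1/cos φ).
Areal scale = k² = sec²φ = 1/cos²(59.3°) = 1/0.5105² = 3.837.
True area = apparent / (areal scale) = 182000 / 3.837 ≈ 47400 km².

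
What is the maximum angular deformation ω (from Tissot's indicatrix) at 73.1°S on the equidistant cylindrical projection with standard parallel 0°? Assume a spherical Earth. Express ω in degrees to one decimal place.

66.7°

Plate carrée maps x = Rλ, y = Rφ. The meridian scale is h = 1 and the parallel scale is k = 1/cos φ = sec φ.
At 73.1°: h = 1.000, k = 3.440; principal scales a = 3.440, b = 1.000.
sin(ω/2) = (a − b)/(a + b) = 2.440/4.440 = 0.5495, so ω = 2 arcsin(0.5495) ≈ 66.7°.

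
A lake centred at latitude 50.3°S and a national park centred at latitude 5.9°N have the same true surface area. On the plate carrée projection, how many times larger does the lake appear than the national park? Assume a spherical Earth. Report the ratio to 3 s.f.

Plate carrée maps x = Rλ, y = Rφ. The meridian scale is h = 1 and the parallel scale is k = 1/cos φ = sec φ.
Areal scale at 50.3°: h·k = 1.000 × 1.566 = 1.566.
Areal scale at 5.9°: h·k = 1.000 × 1.005 = 1.005.
Ratio = 1.566/1.005 ≈ 1.56.

1.56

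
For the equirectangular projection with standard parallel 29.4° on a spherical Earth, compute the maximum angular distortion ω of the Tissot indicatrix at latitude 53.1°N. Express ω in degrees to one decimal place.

21.2°

The equidistant cylindrical projection with φ₀ = 29.4° has h = 1 (meridians true) and k = cos φ₀ / cos φ along parallels.
At 53.1°: h = 1.000, k = 1.451; principal scales a = 1.451, b = 1.000.
sin(ω/2) = (a − b)/(a + b) = 0.4510/2.451 = 0.1840, so ω = 2 arcsin(0.1840) ≈ 21.2°.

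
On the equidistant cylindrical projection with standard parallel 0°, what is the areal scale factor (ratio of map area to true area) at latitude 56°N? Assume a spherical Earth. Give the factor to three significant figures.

For the equirectangular projection with φ₀ = 0 (plate carrée), h = 1 along meridians and k = sec φ along parallels.
Areal scale = h·k = 1 × sec φ; at 56°, h = 1.000, k = 1.788, so h·k = 1.788.

1.79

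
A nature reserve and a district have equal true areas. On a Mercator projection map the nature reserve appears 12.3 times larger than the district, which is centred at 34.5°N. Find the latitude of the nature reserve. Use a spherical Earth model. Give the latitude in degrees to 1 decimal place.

For equal true areas on Mercator, apparent areas scale as sec²φ, so the ratio is cos²φ₂ / cos²φ₁.
cos²φ₂ / cos²φ₁ = 12.3  ⇒  cos φ₁ = cos 34.5° / √12.3 = 0.8241/3.507 = 0.2350.
φ₁ = arccos(0.2350) ≈ 76.4°.

76.4°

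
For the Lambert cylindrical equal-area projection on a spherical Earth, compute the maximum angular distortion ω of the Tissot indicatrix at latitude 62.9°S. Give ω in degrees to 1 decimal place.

82.0°

The Lambert cylindrical equal-area projection is the cylindrical equal-area projection with its standard parallel at the equator (φ₀ = 0). Cylindrical equal-area (φ₀ = 0°): h = cos φ / cos 0° along meridians, k = cos 0° / cos φ along parallels; h·k = 1.
At 62.9°: h = 0.4555, k = 2.195; principal scales a = 2.195, b = 0.4555.
sin(ω/2) = (a − b)/(a + b) = 1.740/2.651 = 0.6563, so ω = 2 arcsin(0.6563) ≈ 82.0°.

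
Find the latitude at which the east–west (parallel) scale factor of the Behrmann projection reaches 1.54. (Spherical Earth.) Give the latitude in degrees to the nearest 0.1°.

55.8°

Behrmann is a cylindrical equal-area projection with standard parallels at ±30°. Cylindrical equal-area (φ₀ = 30°): h = cos φ / cos 30° along meridians, k = cos 30° / cos φ along parallels; h·k = 1.
k = cos φ₀ / cos φ = 1.54  ⇒  cos φ = cos 30° / 1.54 = 0.5624.
φ = arccos(0.5624) ≈ 55.8°.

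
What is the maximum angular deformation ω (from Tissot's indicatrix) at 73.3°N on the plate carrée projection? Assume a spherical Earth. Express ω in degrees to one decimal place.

For the equirectangular projection with φ₀ = 0 (plate carrée), h = 1 along meridians and k = sec φ along parallels.
At 73.3°: h = 1.000, k = 3.480; principal scales a = 3.480, b = 1.000.
sin(ω/2) = (a − b)/(a + b) = 2.480/4.480 = 0.5536, so ω = 2 arcsin(0.5536) ≈ 67.2°.

67.2°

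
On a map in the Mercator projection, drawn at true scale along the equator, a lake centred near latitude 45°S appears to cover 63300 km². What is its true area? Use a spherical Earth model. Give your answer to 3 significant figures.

31700 km²

Mercator is conformal, so the point scale is isotropic: h = k = sec φ = 1/cos φ.
Areal scale = k² = sec²φ = 1/cos²(45°) = 1/0.7071² = 2.000.
True area = apparent / (areal scale) = 63300 / 2.000 ≈ 31700 km².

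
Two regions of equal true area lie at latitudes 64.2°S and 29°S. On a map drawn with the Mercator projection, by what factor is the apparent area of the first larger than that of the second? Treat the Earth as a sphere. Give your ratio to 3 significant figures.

4.04

Mercator is conformal with k = sec φ, so areal scale = k² = sec²φ.
At 64.2°: sec²(64.2°) = 1/0.4352² = 5.279.
At 29°: sec²(29°) = 1/0.8746² = 1.307.
Ratio = 5.279/1.307 = cos²(29°)/cos²(64.2°) ≈ 4.04.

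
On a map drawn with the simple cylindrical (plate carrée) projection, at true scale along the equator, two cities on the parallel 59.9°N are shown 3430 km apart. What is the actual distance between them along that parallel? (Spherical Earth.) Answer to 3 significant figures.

Plate carrée maps x = Rλ, y = Rφ. The meridian scale is h = 1 and the parallel scale is k = 1/cos φ = sec φ.
Along the parallel at 59.9°, map distances are exaggerated by k = sec 59.9° = 1.994.
True distance = 3430 / 1.994 = 3430 × cos 59.9° ≈ 1720 km.

1720 km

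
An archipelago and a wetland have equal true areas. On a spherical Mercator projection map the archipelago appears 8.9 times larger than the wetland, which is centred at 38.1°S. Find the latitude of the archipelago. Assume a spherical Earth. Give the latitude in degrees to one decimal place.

On Mercator, (apparent₁)/(apparent₂) = sec²φ₁ / sec²φ₂ when true areas are equal.
cos²φ₂ / cos²φ₁ = 8.9  ⇒  cos φ₁ = cos 38.1° / √8.9 = 0.7869/2.983 = 0.2638.
φ₁ = arccos(0.2638) ≈ 74.7°.

74.7°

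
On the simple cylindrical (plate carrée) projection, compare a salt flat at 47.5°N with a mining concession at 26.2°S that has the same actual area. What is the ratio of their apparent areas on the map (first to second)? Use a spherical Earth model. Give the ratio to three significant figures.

1.33

In the plate carrée (x = Rλ, y = Rφ), meridians are true-scale (h = 1) and parallels are stretched by k = sec φ.
Areal scale at 47.5°: h·k = 1.000 × 1.480 = 1.480.
Areal scale at 26.2°: h·k = 1.000 × 1.115 = 1.115.
Ratio = 1.480/1.115 ≈ 1.33.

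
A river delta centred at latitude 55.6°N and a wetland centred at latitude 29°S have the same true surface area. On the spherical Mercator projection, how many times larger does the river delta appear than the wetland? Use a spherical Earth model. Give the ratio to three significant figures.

2.40

Mercator is conformal with k = sec φ, so areal scale = k² = sec²φ.
At 55.6°: sec²(55.6°) = 1/0.5650² = 3.133.
At 29°: sec²(29°) = 1/0.8746² = 1.307.
Ratio = 3.133/1.307 = cos²(29°)/cos²(55.6°) ≈ 2.40.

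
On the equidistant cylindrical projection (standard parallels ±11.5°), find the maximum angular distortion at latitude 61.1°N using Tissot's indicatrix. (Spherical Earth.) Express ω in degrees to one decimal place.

39.7°

In the equirectangular projection with standard parallel φ₀ = 11.5° (x = Rλ cos φ₀, y = Rφ), meridians are true-scale (h = 1) and the parallel scale is k = cos φ₀ / cos φ.
At 61.1°: h = 1.000, k = 2.028; principal scales a = 2.028, b = 1.000.
sin(ω/2) = (a − b)/(a + b) = 1.028/3.028 = 0.3394, so ω = 2 arcsin(0.3394) ≈ 39.7°.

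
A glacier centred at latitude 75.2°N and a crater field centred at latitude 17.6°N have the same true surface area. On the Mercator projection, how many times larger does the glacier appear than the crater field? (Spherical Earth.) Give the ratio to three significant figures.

13.9

Mercator areal scale is sec²φ.
At 75.2°: sec²(75.2°) = 1/0.2554² = 15.33.
At 17.6°: sec²(17.6°) = 1/0.9532² = 1.101.
Ratio = 15.33/1.101 = cos²(17.6°)/cos²(75.2°) ≈ 13.9.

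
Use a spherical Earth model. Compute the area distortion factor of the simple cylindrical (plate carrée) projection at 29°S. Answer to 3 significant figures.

1.14

Plate carrée maps x = Rλ, y = Rφ. The meridian scale is h = 1 and the parallel scale is k = 1/cos φ = sec φ.
Areal scale = h·k = 1 × sec φ; at 29°, h = 1.000, k = 1.143, so h·k = 1.143.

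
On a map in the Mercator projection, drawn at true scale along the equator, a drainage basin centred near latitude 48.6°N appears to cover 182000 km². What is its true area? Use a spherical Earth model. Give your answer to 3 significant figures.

79600 km²

Mercator is conformal, so the point scale is isotropic: h = k = sec φ = 1/cos φ.
Areal scale = k² = sec²φ = 1/cos²(48.6°) = 1/0.6613² = 2.287.
True area = apparent / (areal scale) = 182000 / 2.287 ≈ 79600 km².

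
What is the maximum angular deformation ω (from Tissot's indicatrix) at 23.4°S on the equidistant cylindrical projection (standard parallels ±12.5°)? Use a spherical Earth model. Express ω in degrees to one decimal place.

3.5°

With standard parallel φ₀ = 12.5°, the equirectangular projection gives x = Rλ cos φ₀, y = Rφ, so h = 1 and k = cos 12.5° / cos φ.
At 23.4°: h = 1.000, k = 1.064; principal scales a = 1.064, b = 1.000.
sin(ω/2) = (a − b)/(a + b) = 0.06379/2.064 = 0.03091, so ω = 2 arcsin(0.03091) ≈ 3.5°.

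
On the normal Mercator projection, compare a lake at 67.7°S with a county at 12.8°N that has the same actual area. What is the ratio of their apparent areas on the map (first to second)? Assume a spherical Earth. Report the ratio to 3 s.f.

6.60

Mercator areal scale is sec²φ.
At 67.7°: sec²(67.7°) = 1/0.3795² = 6.945.
At 12.8°: sec²(12.8°) = 1/0.9751² = 1.052.
Ratio = 6.945/1.052 = cos²(12.8°)/cos²(67.7°) ≈ 6.60.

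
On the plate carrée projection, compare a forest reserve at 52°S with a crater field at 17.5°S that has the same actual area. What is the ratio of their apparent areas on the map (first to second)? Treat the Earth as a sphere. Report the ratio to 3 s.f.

1.55

In the plate carrée (x = Rλ, y = Rφ), meridians are true-scale (h = 1) and parallels are stretched by k = sec φ.
Areal scale at 52°: h·k = 1.000 × 1.624 = 1.624.
Areal scale at 17.5°: h·k = 1.000 × 1.049 = 1.049.
Ratio = 1.624/1.049 ≈ 1.55.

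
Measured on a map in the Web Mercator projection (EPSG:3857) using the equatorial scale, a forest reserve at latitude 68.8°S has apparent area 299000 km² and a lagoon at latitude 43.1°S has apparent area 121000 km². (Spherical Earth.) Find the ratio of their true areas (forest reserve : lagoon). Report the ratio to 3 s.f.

Since Mercator area scale is 1/cos²φ, the true area equals the apparent area multiplied by cos²φ.
True area of forest reserve: 299000 × cos²(68.8°) = 299000 × 0.1308 = 39100 km².
True area of lagoon: 121000 × cos²(43.1°) = 121000 × 0.5331 = 64510 km².
Ratio = 39100 / 64510 ≈ 0.606.

0.606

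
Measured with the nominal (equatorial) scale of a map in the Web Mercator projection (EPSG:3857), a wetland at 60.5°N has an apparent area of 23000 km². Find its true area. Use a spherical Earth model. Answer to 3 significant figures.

5580 km²

Mercator is conformal, so the point scale is isotropic: h = k = sec φ = 1/cos φ.
Areal scale = k² = sec²φ = 1/cos²(60.5°) = 1/0.4924² = 4.124.
True area = apparent / (areal scale) = 23000 / 4.124 ≈ 5580 km².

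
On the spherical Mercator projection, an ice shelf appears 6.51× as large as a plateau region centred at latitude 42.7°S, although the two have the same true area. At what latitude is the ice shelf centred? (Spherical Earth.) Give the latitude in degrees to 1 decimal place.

73.3°

On Mercator, (apparent₁)/(apparent₂) = sec²φ₁ / sec²φ₂ when true areas are equal.
cos²φ₂ / cos²φ₁ = 6.51  ⇒  cos φ₁ = cos 42.7° / √6.51 = 0.7349/2.551 = 0.2880.
φ₁ = arccos(0.2880) ≈ 73.3°.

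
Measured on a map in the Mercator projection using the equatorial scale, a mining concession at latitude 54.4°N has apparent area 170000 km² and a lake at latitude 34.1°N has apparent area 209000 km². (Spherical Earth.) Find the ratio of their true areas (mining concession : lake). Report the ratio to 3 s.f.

0.402

Since Mercator area scale is 1/cos²φ, the true area equals the apparent area multiplied by cos²φ.
True area of mining concession: 170000 × cos²(54.4°) = 170000 × 0.3389 = 57610 km².
True area of lake: 209000 × cos²(34.1°) = 209000 × 0.6857 = 143300 km².
Ratio = 57610 / 143300 ≈ 0.402.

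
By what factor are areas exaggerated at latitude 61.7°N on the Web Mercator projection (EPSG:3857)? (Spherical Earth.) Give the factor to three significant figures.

The Mercator projection is conformal; its linear scale factor is the same in every direction and equals sec φ = 1/cos φ.
Areal scale = k² = sec²φ = 1/cos²(61.7°) = 1/0.4741² = 4.449.

4.45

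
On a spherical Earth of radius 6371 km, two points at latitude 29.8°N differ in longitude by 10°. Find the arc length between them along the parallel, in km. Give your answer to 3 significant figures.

965 km

Arc length along a parallel = R cos φ · Δλ (with Δλ in radians).
= 6371 × cos 29.8° × (10° × π/180) = 6371 × 0.8678 × 0.1745 ≈ 965 km.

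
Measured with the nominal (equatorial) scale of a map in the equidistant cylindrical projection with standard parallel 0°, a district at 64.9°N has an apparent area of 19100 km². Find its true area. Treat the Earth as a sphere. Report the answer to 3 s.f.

In the plate carrée (x = Rλ, y = Rφ), meridians are true-scale (h = 1) and parallels are stretched by k = sec φ.
Areal scale = h·k = 1 × sec φ; at 64.9°, h = 1.000, k = 2.357, so h·k = 2.357.
True area = apparent / (areal scale) = 19100 / 2.357 ≈ 8100 km².

8100 km²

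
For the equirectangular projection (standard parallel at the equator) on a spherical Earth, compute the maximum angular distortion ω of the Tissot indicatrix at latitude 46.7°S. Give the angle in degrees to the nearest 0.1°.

Plate carrée maps x = Rλ, y = Rφ. The meridian scale is h = 1 and the parallel scale is k = 1/cos φ = sec φ.
At 46.7°: h = 1.000, k = 1.458; principal scales a = 1.458, b = 1.000.
sin(ω/2) = (a − b)/(a + b) = 0.4581/2.458 = 0.1864, so ω = 2 arcsin(0.1864) ≈ 21.5°.

21.5°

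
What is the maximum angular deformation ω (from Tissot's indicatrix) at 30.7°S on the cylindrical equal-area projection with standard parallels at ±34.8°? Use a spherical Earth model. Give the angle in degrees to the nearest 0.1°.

5.3°

Cylindrical equal-area (φ₀ = 34.8°): h = cos φ / cos 34.8° along meridians, k = cos 34.8° / cos φ along parallels; h·k = 1.
At 30.7°: h = 1.047, k = 0.9550; principal scales a = 1.047, b = 0.9550.
sin(ω/2) = (a − b)/(a + b) = 0.09214/2.002 = 0.04602, so ω = 2 arcsin(0.04602) ≈ 5.3°.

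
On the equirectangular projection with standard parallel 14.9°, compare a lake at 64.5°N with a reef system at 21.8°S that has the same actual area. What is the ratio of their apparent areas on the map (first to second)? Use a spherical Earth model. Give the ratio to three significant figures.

2.16

With standard parallel φ₀ = 14.9°, the equirectangular projection gives x = Rλ cos φ₀, y = Rφ, so h = 1 and k = cos 14.9° / cos φ.
Areal scale at 64.5°: h·k = 1.000 × 2.245 = 2.245.
Areal scale at 21.8°: h·k = 1.000 × 1.041 = 1.041.
Ratio = 2.245/1.041 ≈ 2.16.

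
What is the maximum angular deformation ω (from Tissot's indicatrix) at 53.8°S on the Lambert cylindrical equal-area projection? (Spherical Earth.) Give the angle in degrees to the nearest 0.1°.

The Lambert cylindrical equal-area projection is the cylindrical equal-area projection with its standard parallel at the equator (φ₀ = 0). A cylindrical equal-area projection with standard parallel φ₀ has meridian scale h = cos φ / cos φ₀ and parallel scale k = cos φ₀ / cos φ (so areas are preserved, h·k = 1).
At 53.8°: h = 0.5906, k = 1.693; principal scales a = 1.693, b = 0.5906.
sin(ω/2) = (a − b)/(a + b) = 1.103/2.284 = 0.4828, so ω = 2 arcsin(0.4828) ≈ 57.7°.

57.7°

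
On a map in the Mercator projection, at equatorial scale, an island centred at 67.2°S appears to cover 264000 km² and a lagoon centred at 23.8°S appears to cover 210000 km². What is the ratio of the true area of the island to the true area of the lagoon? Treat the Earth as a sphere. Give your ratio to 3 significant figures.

On Mercator the areal scale is sec²φ, so true area = apparent × cos²φ.
True area of island: 264000 × cos²(67.2°) = 264000 × 0.1502 = 39640 km².
True area of lagoon: 210000 × cos²(23.8°) = 210000 × 0.8372 = 175800 km².
Ratio = 39640 / 175800 ≈ 0.226.

0.226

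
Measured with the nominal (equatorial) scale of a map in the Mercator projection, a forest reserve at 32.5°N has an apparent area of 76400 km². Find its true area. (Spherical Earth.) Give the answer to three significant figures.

54300 km²

The Mercator projection is conformal; its linear scale factor is the same in every direction and equals sec φ = 1/cos φ.
Areal scale = k² = sec²φ = 1/cos²(32.5°) = 1/0.8434² = 1.406.
True area = apparent / (areal scale) = 76400 / 1.406 ≈ 54300 km².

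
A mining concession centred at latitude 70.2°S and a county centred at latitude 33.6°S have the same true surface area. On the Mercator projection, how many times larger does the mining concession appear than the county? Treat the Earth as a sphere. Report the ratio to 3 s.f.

6.05

On Mercator, area is exaggerated by sec²φ = 1/cos²φ.
At 70.2°: sec²(70.2°) = 1/0.3387² = 8.715.
At 33.6°: sec²(33.6°) = 1/0.8329² = 1.441.
Ratio = 8.715/1.441 = cos²(33.6°)/cos²(70.2°) ≈ 6.05.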